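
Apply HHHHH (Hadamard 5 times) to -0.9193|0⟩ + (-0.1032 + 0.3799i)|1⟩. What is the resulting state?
(-0.723 + 0.2686i)|0⟩ + (-0.5771 - 0.2686i)|1⟩

H² = I, so H^5 = H: a single Hadamard. With (a, b) = (-0.9193, (-0.1032 + 0.3799i)), H gives ((a + b)/√2, (a − b)/√2) = ((-0.723 + 0.2686i), (-0.5771 - 0.2686i)).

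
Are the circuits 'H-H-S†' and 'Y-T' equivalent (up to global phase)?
No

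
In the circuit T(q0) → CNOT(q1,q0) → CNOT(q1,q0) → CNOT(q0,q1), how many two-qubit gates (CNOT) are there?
3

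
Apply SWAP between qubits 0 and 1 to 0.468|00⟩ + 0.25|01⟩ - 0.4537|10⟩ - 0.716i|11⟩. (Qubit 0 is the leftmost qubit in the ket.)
0.468|00⟩ - 0.4537|01⟩ + 0.25|10⟩ - 0.716i|11⟩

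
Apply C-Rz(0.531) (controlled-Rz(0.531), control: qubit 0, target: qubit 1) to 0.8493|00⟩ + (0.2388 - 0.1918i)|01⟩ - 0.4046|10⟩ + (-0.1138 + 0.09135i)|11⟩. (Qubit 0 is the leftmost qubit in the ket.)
0.8493|00⟩ + (0.2388 - 0.1918i)|01⟩ + (-0.3904 + 0.1062i)|10⟩ + (-0.1338 + 0.05829i)|11⟩

C-Rz(0.531) leaves the control-|0⟩ kets |00⟩, |01⟩ unchanged and applies Rz(0.531) to qubit 1 on the control-|1⟩ pair (|10⟩, |11⟩).
Rz(0.531) = [[e^(−iθ/2), 0], [0, e^(iθ/2)]] with e^(±iθ/2) = cos(θ/2) ± i·sin(θ/2); θ = 0.531, cos(θ/2) ≈ 0.964961, sin(θ/2) ≈ 0.262392.
With a = amp(|10⟩) = -0.4046 and b = amp(|11⟩) = (-0.1138 + 0.09135i):
new amp(|10⟩) = (0.964961 - 0.262392i)·a = (-0.3904 + 0.1062i)
new amp(|11⟩) = (0.964961 + 0.262392i)·b = (-0.1338 + 0.05829i)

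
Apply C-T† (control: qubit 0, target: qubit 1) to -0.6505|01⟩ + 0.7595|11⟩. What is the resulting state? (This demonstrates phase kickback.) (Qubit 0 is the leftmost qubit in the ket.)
-0.6505|01⟩ + (0.537 - 0.537i)|11⟩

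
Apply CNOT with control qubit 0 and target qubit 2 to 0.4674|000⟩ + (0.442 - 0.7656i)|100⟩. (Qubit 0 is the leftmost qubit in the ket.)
0.4674|000⟩ + (0.442 - 0.7656i)|101⟩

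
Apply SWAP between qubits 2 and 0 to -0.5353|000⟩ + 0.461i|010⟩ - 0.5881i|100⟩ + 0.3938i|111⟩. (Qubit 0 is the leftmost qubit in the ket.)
-0.5353|000⟩ - 0.5881i|001⟩ + 0.461i|010⟩ + 0.3938i|111⟩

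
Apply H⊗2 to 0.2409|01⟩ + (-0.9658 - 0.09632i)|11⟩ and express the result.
(-0.3625 - 0.04816i)|00⟩ + (0.3625 + 0.04816i)|01⟩ + (0.6034 + 0.04816i)|10⟩ + (-0.6034 - 0.04816i)|11⟩

H⊗2 gives amp(|y⟩) = (1/2) Σ_x (−1)^(x·y) amp(|x⟩), where x·y is the number of positions in which both x and y have a 1.
|00⟩: (0.2409 + (-0.9658 - 0.09632i))/2 = (-0.3625 - 0.04816i)
|01⟩: (-0.2409 - (-0.9658 - 0.09632i))/2 = (0.3625 + 0.04816i)
|10⟩: (0.2409 - (-0.9658 - 0.09632i))/2 = (0.6034 + 0.04816i)
|11⟩: (-0.2409 + (-0.9658 - 0.09632i))/2 = (-0.6034 - 0.04816i)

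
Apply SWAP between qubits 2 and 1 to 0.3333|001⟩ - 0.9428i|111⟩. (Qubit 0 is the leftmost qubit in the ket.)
0.3333|010⟩ - 0.9428i|111⟩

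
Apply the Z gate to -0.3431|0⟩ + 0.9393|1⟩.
-0.3431|0⟩ - 0.9393|1⟩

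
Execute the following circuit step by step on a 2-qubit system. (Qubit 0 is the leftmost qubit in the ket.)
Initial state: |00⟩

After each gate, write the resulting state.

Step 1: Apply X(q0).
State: |10⟩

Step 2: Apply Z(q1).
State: |10⟩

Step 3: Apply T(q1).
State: |10⟩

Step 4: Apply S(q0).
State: i|10⟩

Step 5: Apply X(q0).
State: i|00⟩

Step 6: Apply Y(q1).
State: -|01⟩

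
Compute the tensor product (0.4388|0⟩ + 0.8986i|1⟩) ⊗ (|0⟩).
0.4388|00⟩ + 0.8986i|10⟩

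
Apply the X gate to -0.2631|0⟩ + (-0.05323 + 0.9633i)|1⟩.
(-0.05323 + 0.9633i)|0⟩ - 0.2631|1⟩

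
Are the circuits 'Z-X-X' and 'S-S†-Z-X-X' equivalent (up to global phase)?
Yes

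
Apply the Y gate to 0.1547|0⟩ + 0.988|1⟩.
-0.988i|0⟩ + 0.1547i|1⟩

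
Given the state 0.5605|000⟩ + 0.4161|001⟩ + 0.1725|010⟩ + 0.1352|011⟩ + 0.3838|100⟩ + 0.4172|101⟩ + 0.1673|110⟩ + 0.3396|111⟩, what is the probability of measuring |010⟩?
0.02976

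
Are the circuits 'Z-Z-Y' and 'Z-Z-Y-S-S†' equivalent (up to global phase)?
Yes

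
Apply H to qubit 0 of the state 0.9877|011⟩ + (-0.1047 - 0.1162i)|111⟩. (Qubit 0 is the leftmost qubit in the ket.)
(0.6244 - 0.08217i)|011⟩ + (0.7724 + 0.08217i)|111⟩

H on qubit 0 mixes each pair of kets that differ only in qubit 0: amplitudes (a, b) of (|…0…⟩, |…1…⟩) become ((a + b)/√2, (a − b)/√2). Kets absent from the input have amplitude 0.
(|011⟩, |111⟩): (a, b) = (0.9877, (-0.1047 - 0.1162i)) → ((0.6244 - 0.08217i), (0.7724 + 0.08217i))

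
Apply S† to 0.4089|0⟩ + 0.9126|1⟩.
0.4089|0⟩ - 0.9126i|1⟩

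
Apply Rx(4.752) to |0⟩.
-0.721|0⟩ - 0.693i|1⟩

Rx(4.752) = [[cos(θ/2), −i·sin(θ/2)], [−i·sin(θ/2), cos(θ/2)]]; θ = 4.752, cos(θ/2) ≈ -0.720972, sin(θ/2) ≈ 0.692964.
With a = amp(|0⟩) = 1 and b = amp(|1⟩) = 0:
new amp(|0⟩) = (-0.720972)·a + (-0.692964i)·b = -0.721
new amp(|1⟩) = (-0.692964i)·a + (-0.720972)·b = -0.693i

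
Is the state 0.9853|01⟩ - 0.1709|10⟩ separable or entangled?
Entangled

Writing the state as a|00⟩ + b|01⟩ + c|10⟩ + d|11⟩, it is a product state iff ad − bc = 0.
Here (a, b, c, d) = (0, 0.9853, -0.1709, 0): ad − bc = (0)(0) − (0.9853)(-0.1709) = 0.1684 ≠ 0, so the state is entangled.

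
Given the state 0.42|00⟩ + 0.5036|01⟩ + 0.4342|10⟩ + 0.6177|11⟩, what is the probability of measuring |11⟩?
0.3816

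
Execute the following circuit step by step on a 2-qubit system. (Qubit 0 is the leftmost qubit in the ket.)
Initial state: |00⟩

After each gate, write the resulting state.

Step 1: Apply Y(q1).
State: i|01⟩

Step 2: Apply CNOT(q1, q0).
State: i|11⟩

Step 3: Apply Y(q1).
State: |10⟩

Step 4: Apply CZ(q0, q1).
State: |10⟩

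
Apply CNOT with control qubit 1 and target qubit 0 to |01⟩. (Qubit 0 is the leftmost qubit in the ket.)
|11⟩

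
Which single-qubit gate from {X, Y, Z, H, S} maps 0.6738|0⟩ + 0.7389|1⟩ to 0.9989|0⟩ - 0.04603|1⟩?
H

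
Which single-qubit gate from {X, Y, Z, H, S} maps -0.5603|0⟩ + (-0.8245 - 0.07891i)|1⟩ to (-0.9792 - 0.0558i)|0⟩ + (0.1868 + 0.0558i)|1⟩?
H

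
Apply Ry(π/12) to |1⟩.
-0.1305|0⟩ + 0.9914|1⟩

Ry(π/12) = [[cos(θ/2), −sin(θ/2)], [sin(θ/2), cos(θ/2)]]; θ = π/12, cos(θ/2) ≈ 0.991445, sin(θ/2) ≈ 0.130526.
With a = amp(|0⟩) = 0 and b = amp(|1⟩) = 1:
new amp(|0⟩) = (0.991445)·a + (-0.130526)·b = -0.1305
new amp(|1⟩) = (0.130526)·a + (0.991445)·b = 0.9914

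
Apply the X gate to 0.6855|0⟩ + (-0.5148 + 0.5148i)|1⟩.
(-0.5148 + 0.5148i)|0⟩ + 0.6855|1⟩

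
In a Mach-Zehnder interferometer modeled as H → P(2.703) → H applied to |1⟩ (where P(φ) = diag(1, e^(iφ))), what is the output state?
(0.9527 - 0.2123i)|0⟩ + (0.04732 + 0.2123i)|1⟩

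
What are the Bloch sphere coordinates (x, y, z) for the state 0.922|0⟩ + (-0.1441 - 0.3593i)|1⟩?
(-0.2657, -0.6625, 0.7002)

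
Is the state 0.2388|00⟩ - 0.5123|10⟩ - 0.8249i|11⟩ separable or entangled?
Entangled

Writing the state as a|00⟩ + b|01⟩ + c|10⟩ + d|11⟩, it is a product state iff ad − bc = 0.
Here (a, b, c, d) = (0.2388, 0, -0.5123, -0.8249i): ad − bc = (0.2388)(-0.8249i) − (0)(-0.5123) = -0.197i ≠ 0, so the state is entangled.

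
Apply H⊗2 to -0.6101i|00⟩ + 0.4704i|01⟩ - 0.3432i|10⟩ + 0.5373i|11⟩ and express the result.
0.0272i|00⟩ - 0.9805i|01⟩ - 0.1669i|10⟩ - 0.1i|11⟩

H⊗2 gives amp(|y⟩) = (1/2) Σ_x (−1)^(x·y) amp(|x⟩), where x·y is the number of positions in which both x and y have a 1.
|00⟩: (-0.6101i + 0.4704i - 0.3432i + 0.5373i)/2 = 0.0272i
|01⟩: (-0.6101i - 0.4704i - 0.3432i - 0.5373i)/2 = -0.9805i
|10⟩: (-0.6101i + 0.4704i + 0.3432i - 0.5373i)/2 = -0.1669i
|11⟩: (-0.6101i - 0.4704i + 0.3432i + 0.5373i)/2 = -0.1i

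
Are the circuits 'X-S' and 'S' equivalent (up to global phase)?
No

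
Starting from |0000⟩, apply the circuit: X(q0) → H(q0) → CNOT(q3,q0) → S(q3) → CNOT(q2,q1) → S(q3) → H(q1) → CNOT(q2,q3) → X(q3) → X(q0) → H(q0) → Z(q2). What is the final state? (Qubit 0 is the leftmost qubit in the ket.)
-1/√2|1001⟩ - 1/√2|1101⟩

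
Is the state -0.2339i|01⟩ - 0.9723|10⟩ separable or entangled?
Entangled

Writing the state as a|00⟩ + b|01⟩ + c|10⟩ + d|11⟩, it is a product state iff ad − bc = 0.
Here (a, b, c, d) = (0, -0.2339i, -0.9723, 0): ad − bc = (0)(0) − (-0.2339i)(-0.9723) = -0.2274i ≠ 0, so the state is entangled.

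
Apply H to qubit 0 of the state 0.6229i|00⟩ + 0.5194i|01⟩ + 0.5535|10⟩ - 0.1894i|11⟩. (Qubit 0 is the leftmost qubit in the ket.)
(0.3914 + 0.4405i)|00⟩ + 0.2333i|01⟩ + (-0.3914 + 0.4405i)|10⟩ + 0.5012i|11⟩

H on qubit 0 mixes each pair of kets that differ only in qubit 0: amplitudes (a, b) of (|…0…⟩, |…1…⟩) become ((a + b)/√2, (a − b)/√2). Kets absent from the input have amplitude 0.
(|00⟩, |10⟩): (a, b) = (0.6229i, 0.5535) → ((0.3914 + 0.4405i), (-0.3914 + 0.4405i))
(|01⟩, |11⟩): (a, b) = (0.5194i, -0.1894i) → (0.2333i, 0.5012i)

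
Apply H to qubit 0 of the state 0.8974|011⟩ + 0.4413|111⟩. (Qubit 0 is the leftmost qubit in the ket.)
0.9466|011⟩ + 0.3225|111⟩

H on qubit 0 mixes each pair of kets that differ only in qubit 0: amplitudes (a, b) of (|…0…⟩, |…1…⟩) become ((a + b)/√2, (a − b)/√2). Kets absent from the input have amplitude 0.
(|011⟩, |111⟩): (a, b) = (0.8974, 0.4413) → (0.9466, 0.3225)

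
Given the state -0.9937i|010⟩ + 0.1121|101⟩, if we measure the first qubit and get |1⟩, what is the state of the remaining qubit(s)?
|01⟩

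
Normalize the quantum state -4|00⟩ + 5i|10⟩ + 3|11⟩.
-0.5657|00⟩ + (1/√2)i|10⟩ + 0.4243|11⟩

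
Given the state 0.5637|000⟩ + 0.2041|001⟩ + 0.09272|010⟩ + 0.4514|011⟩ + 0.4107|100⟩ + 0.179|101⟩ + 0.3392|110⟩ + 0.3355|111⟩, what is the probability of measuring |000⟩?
0.3178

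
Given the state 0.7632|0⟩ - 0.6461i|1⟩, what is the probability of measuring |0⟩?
0.5825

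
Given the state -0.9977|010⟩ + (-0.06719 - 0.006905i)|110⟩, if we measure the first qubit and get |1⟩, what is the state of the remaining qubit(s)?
(-0.9948 - 0.1022i)|10⟩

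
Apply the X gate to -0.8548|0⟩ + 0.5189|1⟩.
0.5189|0⟩ - 0.8548|1⟩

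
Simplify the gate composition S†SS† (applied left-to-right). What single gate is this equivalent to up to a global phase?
S†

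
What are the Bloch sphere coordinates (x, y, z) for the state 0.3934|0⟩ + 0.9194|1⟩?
(0.7234, 0, -0.6905)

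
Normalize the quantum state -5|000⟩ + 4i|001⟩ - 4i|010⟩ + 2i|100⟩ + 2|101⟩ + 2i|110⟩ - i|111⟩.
-0.5976|000⟩ + 0.4781i|001⟩ - 0.4781i|010⟩ + 0.239i|100⟩ + 0.239|101⟩ + 0.239i|110⟩ - 0.1195i|111⟩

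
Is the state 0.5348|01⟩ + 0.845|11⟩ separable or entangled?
Separable

Writing the state as a|00⟩ + b|01⟩ + c|10⟩ + d|11⟩, it is a product state iff ad − bc = 0.
Here (a, b, c, d) = (0, 0.5348, 0, 0.845): ad − bc = (0)(0.845) − (0.5348)(0) = 0, so the state is separable.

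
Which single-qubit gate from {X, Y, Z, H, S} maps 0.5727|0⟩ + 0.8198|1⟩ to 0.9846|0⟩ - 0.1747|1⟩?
H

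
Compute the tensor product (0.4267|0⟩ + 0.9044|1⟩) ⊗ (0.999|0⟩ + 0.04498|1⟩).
0.4263|00⟩ + 0.01919|01⟩ + 0.9035|10⟩ + 0.04068|11⟩

amp(|b₁b₂…⟩) = product of the factor amplitudes for bits b₁, b₂, …; only kets whose every factor amplitude is nonzero survive.
|00⟩: (0.4267)(0.999) = 0.4263
|01⟩: (0.4267)(0.04498) = 0.01919
|10⟩: (0.9044)(0.999) = 0.9035
|11⟩: (0.9044)(0.04498) = 0.04068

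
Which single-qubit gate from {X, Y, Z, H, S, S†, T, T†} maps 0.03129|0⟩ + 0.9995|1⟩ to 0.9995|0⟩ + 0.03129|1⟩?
X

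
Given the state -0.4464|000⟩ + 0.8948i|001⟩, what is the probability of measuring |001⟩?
0.8007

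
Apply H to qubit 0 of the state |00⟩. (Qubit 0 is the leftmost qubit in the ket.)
1/√2|00⟩ + 1/√2|10⟩

H on qubit 0 mixes each pair of kets that differ only in qubit 0: amplitudes (a, b) of (|…0…⟩, |…1…⟩) become ((a + b)/√2, (a − b)/√2). Kets absent from the input have amplitude 0.
(|00⟩, |10⟩): (a, b) = (1, 0) → (1/√2, 1/√2)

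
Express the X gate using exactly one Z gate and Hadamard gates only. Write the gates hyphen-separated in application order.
H-Z-H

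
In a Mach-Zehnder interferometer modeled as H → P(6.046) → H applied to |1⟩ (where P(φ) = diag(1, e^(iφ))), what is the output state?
(0.014 + 0.1175i)|0⟩ + (0.986 - 0.1175i)|1⟩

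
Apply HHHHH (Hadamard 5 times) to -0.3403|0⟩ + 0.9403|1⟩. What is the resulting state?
0.4243|0⟩ - 0.9055|1⟩

H² = I, so H^5 = H: a single Hadamard. With (a, b) = (-0.3403, 0.9403), H gives ((a + b)/√2, (a − b)/√2) = (0.4243, -0.9055).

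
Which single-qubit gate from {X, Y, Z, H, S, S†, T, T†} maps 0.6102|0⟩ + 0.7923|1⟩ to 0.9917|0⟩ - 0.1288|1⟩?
H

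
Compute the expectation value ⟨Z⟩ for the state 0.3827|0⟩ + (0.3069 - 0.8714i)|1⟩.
-0.7071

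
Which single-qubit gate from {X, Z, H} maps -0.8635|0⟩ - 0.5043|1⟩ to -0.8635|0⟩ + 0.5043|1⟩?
Z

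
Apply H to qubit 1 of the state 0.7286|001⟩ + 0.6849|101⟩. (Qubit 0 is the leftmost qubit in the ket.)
0.5152|001⟩ + 0.5152|011⟩ + 0.4843|101⟩ + 0.4843|111⟩

H on qubit 1 mixes each pair of kets that differ only in qubit 1: amplitudes (a, b) of (|…0…⟩, |…1…⟩) become ((a + b)/√2, (a − b)/√2). Kets absent from the input have amplitude 0.
(|001⟩, |011⟩): (a, b) = (0.7286, 0) → (0.5152, 0.5152)
(|101⟩, |111⟩): (a, b) = (0.6849, 0) → (0.4843, 0.4843)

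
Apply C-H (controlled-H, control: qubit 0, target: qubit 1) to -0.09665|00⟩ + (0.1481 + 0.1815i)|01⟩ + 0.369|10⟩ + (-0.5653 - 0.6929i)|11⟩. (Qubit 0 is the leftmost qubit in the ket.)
-0.09665|00⟩ + (0.1481 + 0.1815i)|01⟩ + (-0.1388 - 0.49i)|10⟩ + (0.6606 + 0.49i)|11⟩

C-H leaves the control-|0⟩ kets |00⟩, |01⟩ unchanged and applies H to qubit 1 on the control-|1⟩ pair (|10⟩, |11⟩).
H = [[1/√2, 1/√2], [1/√2, -1/√2]].
With a = amp(|10⟩) = 0.369 and b = amp(|11⟩) = (-0.5653 - 0.6929i):
new amp(|10⟩) = (1/√2)·a + (1/√2)·b = (-0.1388 - 0.49i)
new amp(|11⟩) = (1/√2)·a + (-1/√2)·b = (0.6606 + 0.49i)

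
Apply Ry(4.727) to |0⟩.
-0.7123|0⟩ + 0.7019|1⟩

Ry(4.727) = [[cos(θ/2), −sin(θ/2)], [sin(θ/2), cos(θ/2)]]; θ = 4.727, cos(θ/2) ≈ -0.712254, sin(θ/2) ≈ 0.701922.
With a = amp(|0⟩) = 1 and b = amp(|1⟩) = 0:
new amp(|0⟩) = (-0.712254)·a + (-0.701922)·b = -0.7123
new amp(|1⟩) = (0.701922)·a + (-0.712254)·b = 0.7019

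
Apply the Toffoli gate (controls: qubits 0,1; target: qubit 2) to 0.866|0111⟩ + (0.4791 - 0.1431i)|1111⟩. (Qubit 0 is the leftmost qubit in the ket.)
0.866|0111⟩ + (0.4791 - 0.1431i)|1101⟩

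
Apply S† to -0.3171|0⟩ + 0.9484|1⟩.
-0.3171|0⟩ - 0.9484i|1⟩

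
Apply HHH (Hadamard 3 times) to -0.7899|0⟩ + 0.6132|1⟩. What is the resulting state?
-0.1249|0⟩ - 0.9921|1⟩

H² = I, so H^3 = H: a single Hadamard. With (a, b) = (-0.7899, 0.6132), H gives ((a + b)/√2, (a − b)/√2) = (-0.1249, -0.9921).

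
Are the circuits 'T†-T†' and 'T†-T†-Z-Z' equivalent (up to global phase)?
Yes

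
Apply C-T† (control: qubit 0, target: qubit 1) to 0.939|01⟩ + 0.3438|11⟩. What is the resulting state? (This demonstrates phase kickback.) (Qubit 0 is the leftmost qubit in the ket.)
0.939|01⟩ + (0.2431 - 0.2431i)|11⟩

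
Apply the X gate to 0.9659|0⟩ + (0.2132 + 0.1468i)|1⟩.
(0.2132 + 0.1468i)|0⟩ + 0.9659|1⟩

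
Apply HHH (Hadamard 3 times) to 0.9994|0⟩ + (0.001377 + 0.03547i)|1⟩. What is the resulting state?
(0.7077 + 0.02508i)|0⟩ + (0.7057 - 0.02508i)|1⟩

H² = I, so H^3 = H: a single Hadamard. With (a, b) = (0.9994, (0.001377 + 0.03547i)), H gives ((a + b)/√2, (a − b)/√2) = ((0.7077 + 0.02508i), (0.7057 - 0.02508i)).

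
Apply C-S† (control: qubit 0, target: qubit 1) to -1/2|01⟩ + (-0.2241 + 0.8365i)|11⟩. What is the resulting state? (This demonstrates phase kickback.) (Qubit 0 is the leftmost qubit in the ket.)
-1/2|01⟩ + (0.8365 + 0.2241i)|11⟩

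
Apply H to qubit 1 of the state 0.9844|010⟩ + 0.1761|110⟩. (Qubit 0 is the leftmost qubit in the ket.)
0.6961|000⟩ - 0.6961|010⟩ + 0.1245|100⟩ - 0.1245|110⟩

H on qubit 1 mixes each pair of kets that differ only in qubit 1: amplitudes (a, b) of (|…0…⟩, |…1…⟩) become ((a + b)/√2, (a − b)/√2). Kets absent from the input have amplitude 0.
(|000⟩, |010⟩): (a, b) = (0, 0.9844) → (0.6961, -0.6961)
(|100⟩, |110⟩): (a, b) = (0, 0.1761) → (0.1245, -0.1245)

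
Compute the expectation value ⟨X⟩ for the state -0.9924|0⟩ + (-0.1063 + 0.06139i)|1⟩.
0.211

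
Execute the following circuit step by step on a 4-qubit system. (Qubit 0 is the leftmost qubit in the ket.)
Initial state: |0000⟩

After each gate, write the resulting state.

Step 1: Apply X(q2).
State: |0010⟩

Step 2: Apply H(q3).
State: 1/√2|0010⟩ + 1/√2|0011⟩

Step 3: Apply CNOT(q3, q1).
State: 1/√2|0010⟩ + 1/√2|0111⟩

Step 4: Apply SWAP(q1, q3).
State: 1/√2|0010⟩ + 1/√2|0111⟩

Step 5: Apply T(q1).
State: 1/√2|0010⟩ + (1/2 + (1/2)i)|0111⟩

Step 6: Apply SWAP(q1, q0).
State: 1/√2|0010⟩ + (1/2 + (1/2)i)|1011⟩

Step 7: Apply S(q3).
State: 1/√2|0010⟩ + (-1/2 + (1/2)i)|1011⟩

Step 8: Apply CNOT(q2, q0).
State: (-1/2 + (1/2)i)|0011⟩ + 1/√2|1010⟩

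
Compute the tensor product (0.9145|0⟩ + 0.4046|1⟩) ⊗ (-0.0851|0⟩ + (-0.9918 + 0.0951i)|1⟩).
-0.07782|00⟩ + (-0.907 + 0.08697i)|01⟩ - 0.03443|10⟩ + (-0.4013 + 0.03848i)|11⟩

amp(|b₁b₂…⟩) = product of the factor amplitudes for bits b₁, b₂, …; only kets whose every factor amplitude is nonzero survive.
|00⟩: (0.9145)(-0.0851) = -0.07782
|01⟩: (0.9145)(-0.9918 + 0.0951i) = (-0.907 + 0.08697i)
|10⟩: (0.4046)(-0.0851) = -0.03443
|11⟩: (0.4046)(-0.9918 + 0.0951i) = (-0.4013 + 0.03848i)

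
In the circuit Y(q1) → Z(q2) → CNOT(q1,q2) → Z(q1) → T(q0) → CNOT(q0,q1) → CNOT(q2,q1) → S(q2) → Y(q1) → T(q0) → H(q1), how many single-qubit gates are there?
8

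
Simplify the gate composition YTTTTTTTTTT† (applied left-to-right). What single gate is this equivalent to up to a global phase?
Y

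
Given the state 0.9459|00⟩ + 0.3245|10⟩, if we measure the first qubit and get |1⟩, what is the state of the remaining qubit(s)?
|0⟩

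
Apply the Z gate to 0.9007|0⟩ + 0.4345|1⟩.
0.9007|0⟩ - 0.4345|1⟩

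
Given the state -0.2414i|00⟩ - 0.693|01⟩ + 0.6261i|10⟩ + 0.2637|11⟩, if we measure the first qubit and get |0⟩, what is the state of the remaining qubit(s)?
-0.329i|0⟩ - 0.9443|1⟩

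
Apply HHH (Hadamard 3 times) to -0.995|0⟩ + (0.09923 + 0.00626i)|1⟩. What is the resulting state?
(-0.6334 + 0.004426i)|0⟩ + (-0.7737 - 0.004426i)|1⟩

H² = I, so H^3 = H: a single Hadamard. With (a, b) = (-0.995, (0.09923 + 0.00626i)), H gives ((a + b)/√2, (a − b)/√2) = ((-0.6334 + 0.004426i), (-0.7737 - 0.004426i)).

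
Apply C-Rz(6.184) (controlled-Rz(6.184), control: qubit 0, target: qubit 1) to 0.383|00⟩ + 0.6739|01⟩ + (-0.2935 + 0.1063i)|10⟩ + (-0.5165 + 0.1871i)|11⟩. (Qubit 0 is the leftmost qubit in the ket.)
0.383|00⟩ + 0.6739|01⟩ + (0.2984 - 0.09162i)|10⟩ + (0.5066 - 0.2125i)|11⟩

C-Rz(6.184) leaves the control-|0⟩ kets |00⟩, |01⟩ unchanged and applies Rz(6.184) to qubit 1 on the control-|1⟩ pair (|10⟩, |11⟩).
Rz(6.184) = [[e^(−iθ/2), 0], [0, e^(iθ/2)]] with e^(±iθ/2) = cos(θ/2) ± i·sin(θ/2); θ = 6.184, cos(θ/2) ≈ -0.998771, sin(θ/2) ≈ 0.0495723.
With a = amp(|10⟩) = (-0.2935 + 0.1063i) and b = amp(|11⟩) = (-0.5165 + 0.1871i):
new amp(|10⟩) = (-0.998771 - 0.0495723i)·a = (0.2984 - 0.09162i)
new amp(|11⟩) = (-0.998771 + 0.0495723i)·b = (0.5066 - 0.2125i)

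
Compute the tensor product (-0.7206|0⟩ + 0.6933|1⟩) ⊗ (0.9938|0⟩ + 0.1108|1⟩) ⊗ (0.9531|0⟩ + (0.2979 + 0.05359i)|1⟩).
-0.6825|000⟩ + (-0.2133 - 0.03838i)|001⟩ - 0.0761|010⟩ + (-0.02379 - 0.004279i)|011⟩ + 0.6567|100⟩ + (0.2053 + 0.03692i)|101⟩ + 0.07321|110⟩ + (0.02288 + 0.004117i)|111⟩

amp(|b₁b₂…⟩) = product of the factor amplitudes for bits b₁, b₂, …; only kets whose every factor amplitude is nonzero survive.
|000⟩: (-0.7206)(0.9938)(0.9531) = -0.6825
|001⟩: (-0.7206)(0.9938)(0.2979 + 0.05359i) = (-0.2133 - 0.03838i)
|010⟩: (-0.7206)(0.1108)(0.9531) = -0.0761
|011⟩: (-0.7206)(0.1108)(0.2979 + 0.05359i) = (-0.02379 - 0.004279i)
|100⟩: (0.6933)(0.9938)(0.9531) = 0.6567
|101⟩: (0.6933)(0.9938)(0.2979 + 0.05359i) = (0.2053 + 0.03692i)
|110⟩: (0.6933)(0.1108)(0.9531) = 0.07321
|111⟩: (0.6933)(0.1108)(0.2979 + 0.05359i) = (0.02288 + 0.004117i)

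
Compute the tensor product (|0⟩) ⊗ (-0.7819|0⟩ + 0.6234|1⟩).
-0.7819|00⟩ + 0.6234|01⟩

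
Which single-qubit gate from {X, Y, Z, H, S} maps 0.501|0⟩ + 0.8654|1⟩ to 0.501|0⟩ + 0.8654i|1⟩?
S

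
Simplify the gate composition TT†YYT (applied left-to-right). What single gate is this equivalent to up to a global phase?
T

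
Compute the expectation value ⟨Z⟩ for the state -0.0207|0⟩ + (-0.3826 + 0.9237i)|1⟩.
-0.9992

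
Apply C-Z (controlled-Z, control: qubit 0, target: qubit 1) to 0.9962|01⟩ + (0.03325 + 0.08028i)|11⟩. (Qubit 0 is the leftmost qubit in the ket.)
0.9962|01⟩ + (-0.03325 - 0.08028i)|11⟩

C-Z leaves the control-|0⟩ kets |00⟩, |01⟩ unchanged and applies Z to qubit 1 on the control-|1⟩ pair (|10⟩, |11⟩).
Z = [[1, 0], [0, -1]].
With a = amp(|10⟩) = 0 and b = amp(|11⟩) = (0.03325 + 0.08028i):
new amp(|10⟩) = (1)·a = 0
new amp(|11⟩) = (-1)·b = (-0.03325 - 0.08028i)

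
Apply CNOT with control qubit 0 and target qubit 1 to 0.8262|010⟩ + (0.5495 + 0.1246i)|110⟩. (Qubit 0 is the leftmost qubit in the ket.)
0.8262|010⟩ + (0.5495 + 0.1246i)|100⟩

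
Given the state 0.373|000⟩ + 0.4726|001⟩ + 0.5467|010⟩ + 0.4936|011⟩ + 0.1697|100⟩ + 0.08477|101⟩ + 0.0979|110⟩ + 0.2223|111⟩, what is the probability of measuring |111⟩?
0.04942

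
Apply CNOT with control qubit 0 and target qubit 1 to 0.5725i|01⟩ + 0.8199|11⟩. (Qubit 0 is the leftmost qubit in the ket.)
0.5725i|01⟩ + 0.8199|10⟩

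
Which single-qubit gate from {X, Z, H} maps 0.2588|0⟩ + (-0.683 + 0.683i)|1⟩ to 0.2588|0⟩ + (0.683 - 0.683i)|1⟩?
Z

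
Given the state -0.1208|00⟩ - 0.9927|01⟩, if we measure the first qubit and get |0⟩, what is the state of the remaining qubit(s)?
-0.1208|0⟩ - 0.9927|1⟩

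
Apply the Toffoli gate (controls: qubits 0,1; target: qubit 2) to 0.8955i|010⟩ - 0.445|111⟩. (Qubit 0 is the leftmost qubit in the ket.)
0.8955i|010⟩ - 0.445|110⟩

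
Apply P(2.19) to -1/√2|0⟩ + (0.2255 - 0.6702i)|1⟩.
-1/√2|0⟩ + (0.4149 + 0.5726i)|1⟩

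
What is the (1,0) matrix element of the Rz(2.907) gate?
0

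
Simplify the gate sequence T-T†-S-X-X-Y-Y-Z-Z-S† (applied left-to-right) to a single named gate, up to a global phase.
I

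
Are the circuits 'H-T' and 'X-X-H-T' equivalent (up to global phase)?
Yes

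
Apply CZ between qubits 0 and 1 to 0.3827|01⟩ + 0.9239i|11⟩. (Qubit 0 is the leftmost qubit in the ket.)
0.3827|01⟩ - 0.9239i|11⟩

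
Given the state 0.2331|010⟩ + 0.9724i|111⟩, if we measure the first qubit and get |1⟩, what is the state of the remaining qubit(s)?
i|11⟩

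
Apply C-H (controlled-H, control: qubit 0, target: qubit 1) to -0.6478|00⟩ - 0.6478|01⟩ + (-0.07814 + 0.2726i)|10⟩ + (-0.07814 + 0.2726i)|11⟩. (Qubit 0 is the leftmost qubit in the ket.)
-0.6478|00⟩ - 0.6478|01⟩ + (-0.1105 + 0.3855i)|10⟩

C-H leaves the control-|0⟩ kets |00⟩, |01⟩ unchanged and applies H to qubit 1 on the control-|1⟩ pair (|10⟩, |11⟩).
H = [[1/√2, 1/√2], [1/√2, -1/√2]].
With a = amp(|10⟩) = (-0.07814 + 0.2726i) and b = amp(|11⟩) = (-0.07814 + 0.2726i):
new amp(|10⟩) = (1/√2)·a + (1/√2)·b = (-0.1105 + 0.3855i)
new amp(|11⟩) = (1/√2)·a + (-1/√2)·b = 0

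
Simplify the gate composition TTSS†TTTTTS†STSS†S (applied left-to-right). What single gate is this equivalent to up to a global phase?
S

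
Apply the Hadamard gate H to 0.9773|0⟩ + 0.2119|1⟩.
0.8409|0⟩ + 0.5412|1⟩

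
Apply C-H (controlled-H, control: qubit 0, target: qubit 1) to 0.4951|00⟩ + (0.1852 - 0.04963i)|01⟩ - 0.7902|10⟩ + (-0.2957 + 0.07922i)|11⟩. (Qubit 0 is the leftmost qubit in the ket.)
0.4951|00⟩ + (0.1852 - 0.04963i)|01⟩ + (-0.7678 + 0.05602i)|10⟩ + (-0.3497 - 0.05602i)|11⟩

C-H leaves the control-|0⟩ kets |00⟩, |01⟩ unchanged and applies H to qubit 1 on the control-|1⟩ pair (|10⟩, |11⟩).
H = [[1/√2, 1/√2], [1/√2, -1/√2]].
With a = amp(|10⟩) = -0.7902 and b = amp(|11⟩) = (-0.2957 + 0.07922i):
new amp(|10⟩) = (1/√2)·a + (1/√2)·b = (-0.7678 + 0.05602i)
new amp(|11⟩) = (1/√2)·a + (-1/√2)·b = (-0.3497 - 0.05602i)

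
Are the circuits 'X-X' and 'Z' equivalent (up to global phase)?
No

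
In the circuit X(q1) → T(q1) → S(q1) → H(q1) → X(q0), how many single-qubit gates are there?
5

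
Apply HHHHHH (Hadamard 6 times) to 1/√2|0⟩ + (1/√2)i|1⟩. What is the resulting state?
1/√2|0⟩ + (1/√2)i|1⟩

H² = I, so an even number of Hadamards cancels: H^6 = I and the state is unchanged.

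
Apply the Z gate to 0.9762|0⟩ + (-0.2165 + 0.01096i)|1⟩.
0.9762|0⟩ + (0.2165 - 0.01096i)|1⟩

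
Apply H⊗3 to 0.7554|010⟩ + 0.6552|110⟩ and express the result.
0.4987|000⟩ + 0.4987|001⟩ - 0.4987|010⟩ - 0.4987|011⟩ + 0.03543|100⟩ + 0.03543|101⟩ - 0.03543|110⟩ - 0.03543|111⟩

H⊗3 gives amp(|y⟩) = (1/2√2) Σ_x (−1)^(x·y) amp(|x⟩), where x·y is the number of positions in which both x and y have a 1.
|000⟩: (0.7554 + 0.6552)/(2√2) = 0.4987
|001⟩: (0.7554 + 0.6552)/(2√2) = 0.4987
|010⟩: (-0.7554 - 0.6552)/(2√2) = -0.4987
|011⟩: (-0.7554 - 0.6552)/(2√2) = -0.4987
|100⟩: (0.7554 - 0.6552)/(2√2) = 0.03543
|101⟩: (0.7554 - 0.6552)/(2√2) = 0.03543
|110⟩: (-0.7554 + 0.6552)/(2√2) = -0.03543
|111⟩: (-0.7554 + 0.6552)/(2√2) = -0.03543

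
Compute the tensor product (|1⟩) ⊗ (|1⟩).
|11⟩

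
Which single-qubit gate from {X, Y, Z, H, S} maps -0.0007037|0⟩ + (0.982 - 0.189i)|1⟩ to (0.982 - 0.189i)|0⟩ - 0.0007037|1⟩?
X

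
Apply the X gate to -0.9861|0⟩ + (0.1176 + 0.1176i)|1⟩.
(0.1176 + 0.1176i)|0⟩ - 0.9861|1⟩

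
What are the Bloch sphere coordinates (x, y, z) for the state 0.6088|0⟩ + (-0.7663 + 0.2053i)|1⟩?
(-0.933, 0.25, -0.2587)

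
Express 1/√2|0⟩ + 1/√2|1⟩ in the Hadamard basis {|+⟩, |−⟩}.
|+⟩

With |ψ⟩ = α|0⟩ + β|1⟩, the Hadamard-basis coefficients are ⟨+|ψ⟩ = (α + β)/√2 and ⟨−|ψ⟩ = (α − β)/√2.
Here α = 1/√2, β = 1/√2: (α + β)/√2 = 1, (α − β)/√2 = 0.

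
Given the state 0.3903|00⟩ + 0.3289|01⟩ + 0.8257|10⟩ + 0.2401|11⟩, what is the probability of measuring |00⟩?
0.1523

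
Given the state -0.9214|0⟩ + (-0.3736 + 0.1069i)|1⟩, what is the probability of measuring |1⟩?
0.151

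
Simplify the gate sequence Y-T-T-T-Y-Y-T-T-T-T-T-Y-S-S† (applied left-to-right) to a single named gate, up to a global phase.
I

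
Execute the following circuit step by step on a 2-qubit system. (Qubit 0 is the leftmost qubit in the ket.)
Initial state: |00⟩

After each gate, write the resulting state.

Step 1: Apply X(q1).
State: |01⟩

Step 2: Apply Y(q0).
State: i|11⟩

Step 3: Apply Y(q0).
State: |01⟩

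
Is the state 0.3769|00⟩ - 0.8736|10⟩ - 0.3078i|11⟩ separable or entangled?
Entangled

Writing the state as a|00⟩ + b|01⟩ + c|10⟩ + d|11⟩, it is a product state iff ad − bc = 0.
Here (a, b, c, d) = (0.3769, 0, -0.8736, -0.3078i): ad − bc = (0.3769)(-0.3078i) − (0)(-0.8736) = -0.116i ≠ 0, so the state is entangled.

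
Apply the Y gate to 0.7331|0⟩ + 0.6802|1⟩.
-0.6802i|0⟩ + 0.7331i|1⟩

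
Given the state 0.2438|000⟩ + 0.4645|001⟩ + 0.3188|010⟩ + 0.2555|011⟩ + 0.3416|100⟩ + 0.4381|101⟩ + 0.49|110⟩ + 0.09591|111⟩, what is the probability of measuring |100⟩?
0.1167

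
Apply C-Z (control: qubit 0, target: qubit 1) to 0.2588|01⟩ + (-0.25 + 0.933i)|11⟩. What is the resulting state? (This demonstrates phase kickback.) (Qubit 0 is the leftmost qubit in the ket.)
0.2588|01⟩ + (0.25 - 0.933i)|11⟩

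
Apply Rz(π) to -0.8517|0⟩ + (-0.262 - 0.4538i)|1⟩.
0.8517i|0⟩ + (0.4538 - 0.262i)|1⟩

Rz(π) = [[e^(−iθ/2), 0], [0, e^(iθ/2)]] with e^(±iθ/2) = cos(θ/2) ± i·sin(θ/2); θ = π, cos(θ/2) ≈ 0, sin(θ/2) ≈ 1.
With a = amp(|0⟩) = -0.8517 and b = amp(|1⟩) = (-0.262 - 0.4538i):
new amp(|0⟩) = (-i)·a = 0.8517i
new amp(|1⟩) = (i)·b = (0.4538 - 0.262i)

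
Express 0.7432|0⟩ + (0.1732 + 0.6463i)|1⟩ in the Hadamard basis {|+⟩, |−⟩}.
(0.648 + 0.457i)|+⟩ + (0.4031 - 0.457i)|−⟩

With |ψ⟩ = α|0⟩ + β|1⟩, the Hadamard-basis coefficients are ⟨+|ψ⟩ = (α + β)/√2 and ⟨−|ψ⟩ = (α − β)/√2.
Here α = 0.7432, β = (0.1732 + 0.6463i): (α + β)/√2 = (0.648 + 0.457i), (α − β)/√2 = (0.4031 - 0.457i).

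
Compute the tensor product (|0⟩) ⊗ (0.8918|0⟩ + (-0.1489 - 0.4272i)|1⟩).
0.8918|00⟩ + (-0.1489 - 0.4272i)|01⟩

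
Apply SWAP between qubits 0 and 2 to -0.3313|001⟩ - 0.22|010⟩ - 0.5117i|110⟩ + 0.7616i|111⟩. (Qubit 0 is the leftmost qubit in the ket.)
-0.22|010⟩ - 0.5117i|011⟩ - 0.3313|100⟩ + 0.7616i|111⟩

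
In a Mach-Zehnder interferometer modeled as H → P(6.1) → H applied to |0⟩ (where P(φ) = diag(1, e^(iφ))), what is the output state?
(0.9916 - 0.09108i)|0⟩ + (0.008366 + 0.09108i)|1⟩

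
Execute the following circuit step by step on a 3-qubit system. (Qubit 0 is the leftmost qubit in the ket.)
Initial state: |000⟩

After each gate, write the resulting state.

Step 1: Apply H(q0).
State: 1/√2|000⟩ + 1/√2|100⟩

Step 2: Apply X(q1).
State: 1/√2|010⟩ + 1/√2|110⟩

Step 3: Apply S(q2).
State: 1/√2|010⟩ + 1/√2|110⟩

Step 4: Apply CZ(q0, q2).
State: 1/√2|010⟩ + 1/√2|110⟩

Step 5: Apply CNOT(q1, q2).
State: 1/√2|011⟩ + 1/√2|111⟩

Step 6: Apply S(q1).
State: (1/√2)i|011⟩ + (1/√2)i|111⟩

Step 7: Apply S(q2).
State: -1/√2|011⟩ - 1/√2|111⟩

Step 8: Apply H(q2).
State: -1/2|010⟩ + 1/2|011⟩ - 1/2|110⟩ + 1/2|111⟩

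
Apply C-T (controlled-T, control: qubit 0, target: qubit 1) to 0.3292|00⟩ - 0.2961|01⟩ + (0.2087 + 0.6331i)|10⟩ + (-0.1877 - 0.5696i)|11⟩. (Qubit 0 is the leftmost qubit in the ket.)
0.3292|00⟩ - 0.2961|01⟩ + (0.2087 + 0.6331i)|10⟩ + (0.27 - 0.5355i)|11⟩

C-T leaves the control-|0⟩ kets |00⟩, |01⟩ unchanged and applies T to qubit 1 on the control-|1⟩ pair (|10⟩, |11⟩).
T = [[1, 0], [0, (1/√2 + (1/√2)i)]].
With a = amp(|10⟩) = (0.2087 + 0.6331i) and b = amp(|11⟩) = (-0.1877 - 0.5696i):
new amp(|10⟩) = (1)·a = (0.2087 + 0.6331i)
new amp(|11⟩) = (1/√2 + (1/√2)i)·b = (0.27 - 0.5355i)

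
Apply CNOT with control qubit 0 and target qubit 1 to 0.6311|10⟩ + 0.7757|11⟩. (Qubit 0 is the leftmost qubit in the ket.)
0.7757|10⟩ + 0.6311|11⟩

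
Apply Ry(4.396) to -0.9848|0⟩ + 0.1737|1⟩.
0.4373|0⟩ - 0.8993|1⟩

Ry(4.396) = [[cos(θ/2), −sin(θ/2)], [sin(θ/2), cos(θ/2)]]; θ = 4.396, cos(θ/2) ≈ -0.586883, sin(θ/2) ≈ 0.809672.
With a = amp(|0⟩) = -0.9848 and b = amp(|1⟩) = 0.1737:
new amp(|0⟩) = (-0.586883)·a + (-0.809672)·b = 0.4373
new amp(|1⟩) = (0.809672)·a + (-0.586883)·b = -0.8993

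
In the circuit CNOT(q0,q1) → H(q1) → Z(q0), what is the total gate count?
3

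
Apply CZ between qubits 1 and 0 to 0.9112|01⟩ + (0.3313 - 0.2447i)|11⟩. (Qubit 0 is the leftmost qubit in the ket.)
0.9112|01⟩ + (-0.3313 + 0.2447i)|11⟩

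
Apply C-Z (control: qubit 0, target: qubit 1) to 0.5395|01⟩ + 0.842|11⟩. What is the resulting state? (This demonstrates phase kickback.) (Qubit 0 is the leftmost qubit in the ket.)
0.5395|01⟩ - 0.842|11⟩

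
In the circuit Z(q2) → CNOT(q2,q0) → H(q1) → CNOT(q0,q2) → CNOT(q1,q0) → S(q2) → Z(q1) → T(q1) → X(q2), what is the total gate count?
9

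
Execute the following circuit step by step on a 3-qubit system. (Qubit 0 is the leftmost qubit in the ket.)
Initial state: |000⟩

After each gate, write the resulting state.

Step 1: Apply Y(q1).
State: i|010⟩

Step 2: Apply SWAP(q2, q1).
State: i|001⟩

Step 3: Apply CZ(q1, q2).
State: i|001⟩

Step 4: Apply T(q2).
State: (-1/√2 + (1/√2)i)|001⟩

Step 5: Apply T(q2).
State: -|001⟩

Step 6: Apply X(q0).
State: -|101⟩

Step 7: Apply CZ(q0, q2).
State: |101⟩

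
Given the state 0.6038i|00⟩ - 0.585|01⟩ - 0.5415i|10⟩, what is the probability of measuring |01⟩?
0.3422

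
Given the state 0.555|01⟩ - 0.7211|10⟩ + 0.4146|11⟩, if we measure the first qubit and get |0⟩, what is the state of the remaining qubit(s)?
|1⟩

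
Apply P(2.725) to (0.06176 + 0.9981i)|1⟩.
(-0.4604 - 0.8877i)|1⟩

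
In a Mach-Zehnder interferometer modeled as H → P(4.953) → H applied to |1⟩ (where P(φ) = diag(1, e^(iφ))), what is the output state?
(0.3809 + 0.4856i)|0⟩ + (0.6191 - 0.4856i)|1⟩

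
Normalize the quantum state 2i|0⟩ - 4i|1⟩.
(1/√5)i|0⟩ - 0.8944i|1⟩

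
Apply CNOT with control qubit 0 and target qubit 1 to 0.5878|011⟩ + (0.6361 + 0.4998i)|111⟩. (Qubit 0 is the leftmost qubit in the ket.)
0.5878|011⟩ + (0.6361 + 0.4998i)|101⟩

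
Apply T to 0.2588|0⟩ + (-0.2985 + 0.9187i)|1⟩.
0.2588|0⟩ + (-0.8607 + 0.4385i)|1⟩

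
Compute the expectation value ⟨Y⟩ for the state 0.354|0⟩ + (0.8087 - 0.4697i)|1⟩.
-0.3325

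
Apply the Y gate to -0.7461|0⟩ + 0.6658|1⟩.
-0.6658i|0⟩ - 0.7461i|1⟩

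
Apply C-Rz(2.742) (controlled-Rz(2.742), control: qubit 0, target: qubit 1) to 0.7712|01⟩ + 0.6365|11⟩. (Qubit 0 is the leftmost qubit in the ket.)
0.7712|01⟩ + (0.1263 + 0.6238i)|11⟩

C-Rz(2.742) leaves the control-|0⟩ kets |00⟩, |01⟩ unchanged and applies Rz(2.742) to qubit 1 on the control-|1⟩ pair (|10⟩, |11⟩).
Rz(2.742) = [[e^(−iθ/2), 0], [0, e^(iθ/2)]] with e^(±iθ/2) = cos(θ/2) ± i·sin(θ/2); θ = 2.742, cos(θ/2) ≈ 0.19847, sin(θ/2) ≈ 0.980107.
With a = amp(|10⟩) = 0 and b = amp(|11⟩) = 0.6365:
new amp(|10⟩) = (0.19847 - 0.980107i)·a = 0
new amp(|11⟩) = (0.19847 + 0.980107i)·b = (0.1263 + 0.6238i)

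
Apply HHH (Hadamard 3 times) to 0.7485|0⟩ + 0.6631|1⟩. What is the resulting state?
0.9982|0⟩ + 0.06039|1⟩

H² = I, so H^3 = H: a single Hadamard. With (a, b) = (0.7485, 0.6631), H gives ((a + b)/√2, (a − b)/√2) = (0.9982, 0.06039).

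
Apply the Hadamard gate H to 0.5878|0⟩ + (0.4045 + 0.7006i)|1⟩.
(0.7017 + 0.4954i)|0⟩ + (0.1296 - 0.4954i)|1⟩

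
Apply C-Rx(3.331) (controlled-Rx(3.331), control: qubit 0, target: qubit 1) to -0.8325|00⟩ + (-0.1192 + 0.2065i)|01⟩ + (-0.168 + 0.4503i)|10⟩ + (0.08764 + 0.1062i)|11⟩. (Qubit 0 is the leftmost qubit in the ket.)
-0.8325|00⟩ + (-0.1192 + 0.2065i)|01⟩ + (0.1216 - 0.1298i)|10⟩ + (0.44 + 0.1572i)|11⟩

C-Rx(3.331) leaves the control-|0⟩ kets |00⟩, |01⟩ unchanged and applies Rx(3.331) to qubit 1 on the control-|1⟩ pair (|10⟩, |11⟩).
Rx(3.331) = [[cos(θ/2), −i·sin(θ/2)], [−i·sin(θ/2), cos(θ/2)]]; θ = 3.331, cos(θ/2) ≈ -0.0945622, sin(θ/2) ≈ 0.995519.
With a = amp(|10⟩) = (-0.168 + 0.4503i) and b = amp(|11⟩) = (0.08764 + 0.1062i):
new amp(|10⟩) = (-0.0945622)·a + (-0.995519i)·b = (0.1216 - 0.1298i)
new amp(|11⟩) = (-0.995519i)·a + (-0.0945622)·b = (0.44 + 0.1572i)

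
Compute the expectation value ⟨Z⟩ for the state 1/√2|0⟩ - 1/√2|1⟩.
0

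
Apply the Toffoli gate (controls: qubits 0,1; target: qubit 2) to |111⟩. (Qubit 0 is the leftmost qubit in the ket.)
|110⟩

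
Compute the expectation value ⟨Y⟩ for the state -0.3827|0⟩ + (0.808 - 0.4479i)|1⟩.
0.3428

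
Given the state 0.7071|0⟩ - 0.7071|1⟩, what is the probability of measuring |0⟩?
0.5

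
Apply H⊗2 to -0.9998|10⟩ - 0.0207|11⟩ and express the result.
-0.5103|00⟩ - 0.4896|01⟩ + 0.5103|10⟩ + 0.4896|11⟩

H⊗2 gives amp(|y⟩) = (1/2) Σ_x (−1)^(x·y) amp(|x⟩), where x·y is the number of positions in which both x and y have a 1.
|00⟩: (-0.9998 - 0.0207)/2 = -0.5103
|01⟩: (-0.9998 + 0.0207)/2 = -0.4896
|10⟩: (0.9998 + 0.0207)/2 = 0.5103
|11⟩: (0.9998 - 0.0207)/2 = 0.4896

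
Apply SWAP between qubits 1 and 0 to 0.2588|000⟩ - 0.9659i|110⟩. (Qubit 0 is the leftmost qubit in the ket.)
0.2588|000⟩ - 0.9659i|110⟩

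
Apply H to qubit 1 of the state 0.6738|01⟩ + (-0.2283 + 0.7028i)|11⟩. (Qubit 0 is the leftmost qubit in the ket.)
0.4764|00⟩ - 0.4764|01⟩ + (-0.1614 + 0.497i)|10⟩ + (0.1614 - 0.497i)|11⟩

H on qubit 1 mixes each pair of kets that differ only in qubit 1: amplitudes (a, b) of (|…0…⟩, |…1…⟩) become ((a + b)/√2, (a − b)/√2). Kets absent from the input have amplitude 0.
(|00⟩, |01⟩): (a, b) = (0, 0.6738) → (0.4764, -0.4764)
(|10⟩, |11⟩): (a, b) = (0, (-0.2283 + 0.7028i)) → ((-0.1614 + 0.497i), (0.1614 - 0.497i))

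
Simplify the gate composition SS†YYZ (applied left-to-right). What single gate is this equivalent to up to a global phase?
Z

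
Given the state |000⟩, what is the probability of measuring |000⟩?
1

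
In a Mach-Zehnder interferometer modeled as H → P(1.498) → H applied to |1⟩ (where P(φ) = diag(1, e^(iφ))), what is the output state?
(0.4636 - 0.4987i)|0⟩ + (0.5364 + 0.4987i)|1⟩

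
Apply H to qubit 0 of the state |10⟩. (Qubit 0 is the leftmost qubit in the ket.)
1/√2|00⟩ - 1/√2|10⟩

H on qubit 0 mixes each pair of kets that differ only in qubit 0: amplitudes (a, b) of (|…0…⟩, |…1…⟩) become ((a + b)/√2, (a − b)/√2). Kets absent from the input have amplitude 0.
(|00⟩, |10⟩): (a, b) = (0, 1) → (1/√2, -1/√2)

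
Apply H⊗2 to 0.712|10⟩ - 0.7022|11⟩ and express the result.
0.0049|00⟩ + 0.7071|01⟩ - 0.0049|10⟩ - 0.7071|11⟩

H⊗2 gives amp(|y⟩) = (1/2) Σ_x (−1)^(x·y) amp(|x⟩), where x·y is the number of positions in which both x and y have a 1.
|00⟩: (0.712 - 0.7022)/2 = 0.0049
|01⟩: (0.712 + 0.7022)/2 = 0.7071
|10⟩: (-0.712 + 0.7022)/2 = -0.0049
|11⟩: (-0.712 - 0.7022)/2 = -0.7071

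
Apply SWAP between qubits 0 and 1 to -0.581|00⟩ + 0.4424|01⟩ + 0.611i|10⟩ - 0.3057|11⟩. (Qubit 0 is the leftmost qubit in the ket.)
-0.581|00⟩ + 0.611i|01⟩ + 0.4424|10⟩ - 0.3057|11⟩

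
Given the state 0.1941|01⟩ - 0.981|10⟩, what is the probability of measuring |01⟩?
0.03767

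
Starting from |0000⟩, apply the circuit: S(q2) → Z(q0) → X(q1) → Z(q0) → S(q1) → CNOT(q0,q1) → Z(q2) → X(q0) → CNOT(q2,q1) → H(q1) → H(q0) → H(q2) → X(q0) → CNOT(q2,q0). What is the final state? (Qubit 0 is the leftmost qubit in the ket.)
-(1/√8)i|0000⟩ + (1/√8)i|0010⟩ + (1/√8)i|0100⟩ - (1/√8)i|0110⟩ + (1/√8)i|1000⟩ - (1/√8)i|1010⟩ - (1/√8)i|1100⟩ + (1/√8)i|1110⟩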